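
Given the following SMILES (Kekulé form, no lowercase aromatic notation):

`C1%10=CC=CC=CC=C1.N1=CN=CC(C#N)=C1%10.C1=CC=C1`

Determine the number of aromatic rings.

The SMILES encodes an eight-membered carbon ring with four alternating C=C double bonds; a six-membered ring with nitrogens at positions 1 and 3 and three alternating double bonds; a four-membered carbon ring with two alternating C=C double bonds.
The 8-membered ring has only sp² ring atoms; a planar conformation would have a fully conjugated π system of 8 electrons. But 8 = 4(2), which is 4n not 4n+2, so it is not aromatic (cyclooctatetraene) — cyclooctatetraene distorts into a non-planar tub to avoid antiaromaticity.
The 6-membered ring with two nitrogens (1,3) is planar and fully conjugated; 3 ring double bonds give 6 π electrons. 6 = 4(1)+2, so it is aromatic (pyrimidine).
The 4-membered ring has only sp² ring atoms; a planar conformation would have a fully conjugated π system of 4 electrons. But 4 = 4(1), which is 4n not 4n+2, so it is not aromatic (cyclobutadiene) — cyclobutadiene is antiaromatic and distorts to a rectangle.
1 of the 3 rings is aromatic. Total: 1.

1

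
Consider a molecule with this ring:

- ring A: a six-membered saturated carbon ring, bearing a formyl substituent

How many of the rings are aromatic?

Ring A has only sp³ atoms, so it is not fully conjugated — not aromatic (cyclohexane).

0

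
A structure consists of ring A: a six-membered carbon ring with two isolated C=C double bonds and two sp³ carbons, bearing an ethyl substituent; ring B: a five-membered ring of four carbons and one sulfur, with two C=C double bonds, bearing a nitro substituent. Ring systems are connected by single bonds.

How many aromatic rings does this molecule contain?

Ring A has two sp³ carbons, so it is not fully conjugated — not aromatic (1,4-cyclohexadiene).
Ring B has a continuous p-orbital overlap around the ring; 2 ring double bonds (4 π electrons) plus a heteroatom lone pair (2) give 6 π electrons. 6 = 4(1)+2, so ring B is aromatic (thiophene).
Aromatic: B. Total: 1.

1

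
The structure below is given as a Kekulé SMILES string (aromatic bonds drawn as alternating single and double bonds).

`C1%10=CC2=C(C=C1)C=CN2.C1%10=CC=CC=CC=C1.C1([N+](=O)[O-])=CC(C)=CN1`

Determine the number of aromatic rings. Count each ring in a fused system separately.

The SMILES encodes a six-membered carbon ring with three alternating C=C double bonds, fused to a five-membered ring containing one N–H nitrogen and two C=C double bonds; an eight-membered carbon ring with four alternating C=C double bonds; a five-membered ring of four carbons and one nitrogen bearing a hydrogen, with two C=C double bonds.
The fused 6/5-membered bicyclic (with one N–H) is a single π system with 9 sp² atoms and 10 π electrons from ring double bonds plus a heteroatom lone pair. 10 = 4(2)+2, so the system is aromatic and both rings count as aromatic (indole).
The 8-membered ring has only sp² ring atoms; a planar conformation would have a fully conjugated π system of 8 electrons. But 8 = 4(2), which is 4n not 4n+2, so it is not aromatic (cyclooctatetraene) — cyclooctatetraene distorts into a non-planar tub to avoid antiaromaticity.
The 5-membered ring with one N–H is planar and fully conjugated; 2 ring double bonds (4 π electrons) plus a heteroatom lone pair (2) give 6 π electrons. Since 6 = 4n+2 (n=1), it is aromatic (pyrrole).
3 of the 4 rings are aromatic. Total: 3.

3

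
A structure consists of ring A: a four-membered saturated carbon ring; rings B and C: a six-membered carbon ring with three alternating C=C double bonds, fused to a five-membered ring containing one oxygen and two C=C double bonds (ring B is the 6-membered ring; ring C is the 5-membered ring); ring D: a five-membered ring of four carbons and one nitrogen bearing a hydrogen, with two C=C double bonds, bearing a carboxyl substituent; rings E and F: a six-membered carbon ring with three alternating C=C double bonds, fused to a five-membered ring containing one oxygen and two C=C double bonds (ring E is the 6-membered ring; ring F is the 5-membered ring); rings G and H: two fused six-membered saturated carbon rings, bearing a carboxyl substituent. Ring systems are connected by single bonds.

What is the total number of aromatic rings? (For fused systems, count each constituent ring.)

5

Ring A has only sp³ atoms, so it is not fully conjugated — not aromatic (cyclobutane).
Rings B and C form a fused bicyclic system (with one oxygen) with 9 sp² atoms and 10 π electrons from ring double bonds plus a heteroatom lone pair. 10 = 4(2)+2, so the system is aromatic and both rings count as aromatic (benzofuran).
Ring D is planar and fully conjugated; 2 ring double bonds (4 π electrons) plus a heteroatom lone pair (2) give 6 π electrons. 6 = 4(1)+2, so ring D is aromatic (pyrrole).
Rings E and F form a fused bicyclic system (with one oxygen) with 9 sp² atoms and 10 π electrons from ring double bonds plus a heteroatom lone pair. 10 = 4(2)+2, so the system is aromatic and both rings count as aromatic (benzofuran).
Ring G has only sp³ atoms, so it is not fully conjugated — not aromatic (cyclohexane ring).
Ring H has only sp³ atoms, so it is not fully conjugated — not aromatic (cyclohexane ring).
Aromatic: B, C, D, E, F. Total: 5.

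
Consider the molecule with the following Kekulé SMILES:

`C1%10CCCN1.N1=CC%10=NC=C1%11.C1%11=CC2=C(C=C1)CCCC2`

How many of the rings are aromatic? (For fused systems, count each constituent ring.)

2

The SMILES encodes a five-membered saturated ring of four carbons and one N–H nitrogen; a six-membered ring with nitrogens at positions 1 and 4 and three alternating double bonds; a six-membered carbon ring with three alternating C=C double bonds, fused to a saturated six-membered carbon ring.
The 5-membered ring with one N–H has only sp³ atoms, so it is not fully conjugated — not aromatic (pyrrolidine).
The 6-membered ring with two nitrogens (1,4) has a continuous p-orbital overlap around the ring; 3 ring double bonds give 6 π electrons. That satisfies 4n+2 with n=1, so it is aromatic (pyrazine).
The 6-membered ring is fully conjugated (every ring atom contributes a p orbital); 3 ring double bonds give 6 π electrons. Since 6 = 4n+2 (n=1), it is aromatic (benzene ring).
The second 6-membered ring has four sp³ carbons, so it is not fully conjugated — not aromatic (cyclohexane ring).
2 of the 4 rings are aromatic. Total: 2.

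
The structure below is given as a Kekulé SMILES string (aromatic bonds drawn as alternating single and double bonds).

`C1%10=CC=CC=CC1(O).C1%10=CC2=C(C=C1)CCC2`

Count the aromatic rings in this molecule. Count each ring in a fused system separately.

1

The SMILES encodes a seven-membered carbon ring with three C=C double bonds and one sp³ carbon; a six-membered carbon ring with three alternating C=C double bonds, fused to a saturated five-membered carbon ring.
The 7-membered ring has one sp³ carbon, so it is not fully conjugated — not aromatic (cycloheptatriene).
The 6-membered ring has a continuous p-orbital overlap around the ring; 3 ring double bonds give 6 π electrons. That satisfies 4n+2 with n=1, so it is aromatic (benzene ring).
The 5-membered ring has three sp³ carbons, so it is not fully conjugated — not aromatic (cyclopentane ring).
1 of the 3 rings is aromatic. Total: 1.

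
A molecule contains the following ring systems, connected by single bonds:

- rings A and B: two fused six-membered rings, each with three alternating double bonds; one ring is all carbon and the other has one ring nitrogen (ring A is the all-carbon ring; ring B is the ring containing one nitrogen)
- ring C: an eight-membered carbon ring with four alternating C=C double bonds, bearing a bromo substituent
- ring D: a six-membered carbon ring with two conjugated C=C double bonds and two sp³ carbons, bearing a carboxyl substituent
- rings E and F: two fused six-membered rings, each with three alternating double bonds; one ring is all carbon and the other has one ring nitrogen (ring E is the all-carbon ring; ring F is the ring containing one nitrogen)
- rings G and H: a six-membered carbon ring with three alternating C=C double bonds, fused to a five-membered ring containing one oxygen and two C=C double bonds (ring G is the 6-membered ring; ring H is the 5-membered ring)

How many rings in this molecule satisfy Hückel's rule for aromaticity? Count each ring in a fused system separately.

6

Rings A and B form a fused bicyclic system (with one nitrogen) with 10 sp² atoms and 10 π electrons from ring double bonds. 10 = 4(2)+2, so the system is aromatic and both rings count as aromatic (quinoline).
Ring C has only sp² ring atoms; a planar conformation would have a fully conjugated π system of 8 electrons. But 8 = 4(2), which is 4n not 4n+2, so ring C is not aromatic (cyclooctatetraene) — cyclooctatetraene distorts into a non-planar tub to avoid antiaromaticity.
Ring D has two sp³ carbons, so it is not fully conjugated — not aromatic (1,3-cyclohexadiene).
Rings E and F form a fused bicyclic system (with one nitrogen) with 10 sp² atoms and 10 π electrons from ring double bonds. 10 = 4(2)+2, so the system is aromatic and both rings count as aromatic (quinoline).
Rings G and H form a fused bicyclic system (with one oxygen) with 9 sp² atoms and 10 π electrons from ring double bonds plus a heteroatom lone pair. 10 = 4(2)+2, so the system is aromatic and both rings count as aromatic (benzofuran).
Aromatic: A, B, E, F, G, H. Total: 6.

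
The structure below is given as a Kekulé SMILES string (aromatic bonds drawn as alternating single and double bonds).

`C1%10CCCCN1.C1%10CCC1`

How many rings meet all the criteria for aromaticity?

The SMILES encodes a six-membered saturated ring of five carbons and one N–H nitrogen; a four-membered saturated carbon ring.
The 6-membered ring with one N–H has only sp³ atoms, so it is not fully conjugated — not aromatic (piperidine).
The 4-membered ring has only sp³ atoms, so it is not fully conjugated — not aromatic (cyclobutane).
None of the rings are aromatic. Total: 0.

0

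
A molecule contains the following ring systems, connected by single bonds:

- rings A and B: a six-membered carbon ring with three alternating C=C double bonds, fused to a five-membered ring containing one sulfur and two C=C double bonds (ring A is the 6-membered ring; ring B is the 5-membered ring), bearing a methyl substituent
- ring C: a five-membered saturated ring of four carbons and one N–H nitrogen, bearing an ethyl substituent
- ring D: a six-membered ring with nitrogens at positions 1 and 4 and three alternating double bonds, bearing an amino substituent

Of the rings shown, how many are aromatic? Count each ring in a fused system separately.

Rings A and B form a fused bicyclic system (with one sulfur) with 9 sp² atoms and 10 π electrons from ring double bonds plus a heteroatom lone pair. 10 = 4(2)+2, so the system is aromatic and both rings count as aromatic (benzothiophene).
Ring C has only sp³ atoms, so it is not fully conjugated — not aromatic (pyrrolidine).
Ring D is planar and fully conjugated; 3 ring double bonds give 6 π electrons. That satisfies 4n+2 with n=1, so ring D is aromatic (pyrazine).
Aromatic: A, B, D. Total: 3.

3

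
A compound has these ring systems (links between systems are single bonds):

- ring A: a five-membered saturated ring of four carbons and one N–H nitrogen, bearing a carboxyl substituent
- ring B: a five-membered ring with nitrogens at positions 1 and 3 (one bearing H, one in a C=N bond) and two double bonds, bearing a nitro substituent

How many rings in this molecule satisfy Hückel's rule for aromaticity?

1

Ring A has only sp³ atoms, so it is not fully conjugated — not aromatic (pyrrolidine).
Ring B is fully conjugated (every ring atom contributes a p orbital); 2 ring double bonds (4 π electrons) plus a heteroatom lone pair (2) give 6 π electrons. Since 6 = 4n+2 (n=1), ring B is aromatic (imidazole).
Aromatic: B. Total: 1.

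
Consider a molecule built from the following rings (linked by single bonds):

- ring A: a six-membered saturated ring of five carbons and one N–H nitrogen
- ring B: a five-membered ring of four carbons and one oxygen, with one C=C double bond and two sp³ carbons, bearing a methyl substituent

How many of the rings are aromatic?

Ring A has only sp³ atoms, so it is not fully conjugated — not aromatic (piperidine).
Ring B has two sp³ carbons, so it is not fully conjugated — not aromatic (2,3-dihydrofuran).
No ring is aromatic. Total: 0.

0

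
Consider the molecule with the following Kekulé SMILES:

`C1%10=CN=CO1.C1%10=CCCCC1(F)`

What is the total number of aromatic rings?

1

The SMILES encodes a five-membered ring with an oxygen at position 1 and a nitrogen at position 3 (in a C=N bond), with two double bonds; a six-membered carbon ring with one C=C double bond.
The 5-membered ring with one oxygen and one =N– is planar and fully conjugated; 2 ring double bonds (4 π electrons) plus a heteroatom lone pair (2) give 6 π electrons. 6 = 4(1)+2, so it is aromatic (oxazole).
The 6-membered ring has four sp³ carbons, so it is not fully conjugated — not aromatic (cyclohexene).
1 of the 2 rings is aromatic. Total: 1.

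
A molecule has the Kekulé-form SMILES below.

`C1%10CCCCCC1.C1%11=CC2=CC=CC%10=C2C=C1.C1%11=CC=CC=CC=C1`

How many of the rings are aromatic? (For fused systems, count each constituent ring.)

2

The SMILES encodes a seven-membered saturated carbon ring; two fused six-membered carbon rings, each with three alternating C=C double bonds; an eight-membered carbon ring with four alternating C=C double bonds.
The 7-membered ring has only sp³ atoms, so it is not fully conjugated — not aromatic (cycloheptane).
The fused 6/6-membered bicyclic is a single π system with 10 sp² atoms and 10 π electrons from ring double bonds. 10 = 4(2)+2, so the system is aromatic and both rings count as aromatic (naphthalene).
The 8-membered ring has only sp² ring atoms; a planar conformation would have a fully conjugated π system of 8 electrons. But 8 = 4(2), which is 4n not 4n+2, so it is not aromatic (cyclooctatetraene) — cyclooctatetraene distorts into a non-planar tub to avoid antiaromaticity.
2 of the 4 rings are aromatic. Total: 2.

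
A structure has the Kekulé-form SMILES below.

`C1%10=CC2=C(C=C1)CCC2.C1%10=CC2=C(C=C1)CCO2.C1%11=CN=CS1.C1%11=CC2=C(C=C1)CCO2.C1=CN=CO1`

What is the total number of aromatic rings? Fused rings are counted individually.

The SMILES encodes a six-membered carbon ring with three alternating C=C double bonds, fused to a saturated five-membered carbon ring; a six-membered carbon ring with three alternating C=C double bonds, fused to a five-membered ring containing one oxygen and two sp³ carbons; a five-membered ring with a sulfur at position 1 and a nitrogen at position 3 (in a C=N bond), with two double bonds; a six-membered carbon ring with three alternating C=C double bonds, fused to a five-membered ring containing one oxygen and two sp³ carbons; a five-membered ring with an oxygen at position 1 and a nitrogen at position 3 (in a C=N bond), with two double bonds.
The 6-membered ring is planar and fully conjugated; 3 ring double bonds give 6 π electrons. That satisfies 4n+2 with n=1, so it is aromatic (benzene ring).
The 5-membered ring has three sp³ carbons, so it is not fully conjugated — not aromatic (cyclopentane ring).
The second 6-membered ring has a continuous p-orbital overlap around the ring; 3 ring double bonds give 6 π electrons. That satisfies 4n+2 with n=1, so it is aromatic (benzene ring).
The 5-membered ring with one oxygen has two sp³ carbons, so it is not fully conjugated — not aromatic (oxolane ring).
The 5-membered ring with one sulfur and one =N– is fully conjugated (every ring atom contributes a p orbital); 2 ring double bonds (4 π electrons) plus a heteroatom lone pair (2) give 6 π electrons. Since 6 = 4n+2 (n=1), it is aromatic (thiazole).
The third 6-membered ring is planar and fully conjugated; 3 ring double bonds give 6 π electrons. 6 = 4(1)+2, so it is aromatic (benzene ring).
The second 5-membered ring with one oxygen has two sp³ carbons, so it is not fully conjugated — not aromatic (oxolane ring).
The 5-membered ring with one oxygen and one =N– has a continuous p-orbital overlap around the ring; 2 ring double bonds (4 π electrons) plus a heteroatom lone pair (2) give 6 π electrons. Since 6 = 4n+2 (n=1), it is aromatic (oxazole).
5 of the 8 rings are aromatic. Total: 5.

5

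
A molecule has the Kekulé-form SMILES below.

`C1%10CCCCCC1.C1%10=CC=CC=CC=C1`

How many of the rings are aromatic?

0

The SMILES encodes a seven-membered saturated carbon ring; an eight-membered carbon ring with four alternating C=C double bonds.
The 7-membered ring has only sp³ atoms, so it is not fully conjugated — not aromatic (cycloheptane).
The 8-membered ring has only sp² ring atoms; a planar conformation would have a fully conjugated π system of 8 electrons. But 8 = 4(2), which is 4n not 4n+2, so it is not aromatic (cyclooctatetraene) — cyclooctatetraene distorts into a non-planar tub to avoid antiaromaticity.
None of the rings are aromatic. Total: 0.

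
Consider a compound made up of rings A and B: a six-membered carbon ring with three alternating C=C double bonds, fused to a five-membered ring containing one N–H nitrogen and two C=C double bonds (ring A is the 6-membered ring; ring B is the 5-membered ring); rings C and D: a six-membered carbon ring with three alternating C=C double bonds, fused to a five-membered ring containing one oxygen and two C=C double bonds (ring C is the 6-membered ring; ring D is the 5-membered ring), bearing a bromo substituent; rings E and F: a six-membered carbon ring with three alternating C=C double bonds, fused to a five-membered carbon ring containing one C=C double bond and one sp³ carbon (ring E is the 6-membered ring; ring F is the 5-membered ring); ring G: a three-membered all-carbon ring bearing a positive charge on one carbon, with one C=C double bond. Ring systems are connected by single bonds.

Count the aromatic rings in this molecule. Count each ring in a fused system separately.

6

Rings A and B form a fused bicyclic system (with one N–H) with 9 sp² atoms and 10 π electrons from ring double bonds plus a heteroatom lone pair. 10 = 4(2)+2, so the system is aromatic and both rings count as aromatic (indole).
Rings C and D form a fused bicyclic system (with one oxygen) with 9 sp² atoms and 10 π electrons from ring double bonds plus a heteroatom lone pair. 10 = 4(2)+2, so the system is aromatic and both rings count as aromatic (benzofuran).
Ring E is fully conjugated (every ring atom contributes a p orbital); 3 ring double bonds give 6 π electrons. Since 6 = 4n+2 (n=1), ring E is aromatic (benzene ring).
Ring F has one sp³ carbon, so it is not fully conjugated — not aromatic (cyclopentene ring).
Ring G is planar and fully conjugated; 1 ring double bond (2 π electrons) plus the carbocation's empty p orbital (0, but keeps the ring conjugated) give 2 π electrons. That satisfies 4n+2 with n=0, so ring G is aromatic (cyclopropenyl cation).
Aromatic: A, B, C, D, E, G. Total: 6.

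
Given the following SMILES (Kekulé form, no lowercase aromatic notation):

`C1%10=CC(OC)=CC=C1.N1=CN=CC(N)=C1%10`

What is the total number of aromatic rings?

2

The SMILES encodes a six-membered carbon ring with three alternating C=C double bonds; a six-membered ring with nitrogens at positions 1 and 3 and three alternating double bonds.
The 6-membered ring has a continuous p-orbital overlap around the ring; 3 ring double bonds give 6 π electrons. Since 6 = 4n+2 (n=1), it is aromatic (benzene).
The 6-membered ring with two nitrogens (1,3) has a continuous p-orbital overlap around the ring; 3 ring double bonds give 6 π electrons. Since 6 = 4n+2 (n=1), it is aromatic (pyrimidine).
2 of the 2 rings are aromatic. Total: 2.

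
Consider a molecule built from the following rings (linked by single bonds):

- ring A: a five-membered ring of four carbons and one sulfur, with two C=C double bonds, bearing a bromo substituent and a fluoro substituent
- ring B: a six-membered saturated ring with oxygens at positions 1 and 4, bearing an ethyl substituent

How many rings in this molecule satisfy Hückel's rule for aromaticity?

1

Ring A has a continuous p-orbital overlap around the ring; 2 ring double bonds (4 π electrons) plus a heteroatom lone pair (2) give 6 π electrons. Since 6 = 4n+2 (n=1), ring A is aromatic (thiophene).
Ring B has only sp³ atoms, so it is not fully conjugated — not aromatic (1,4-dioxane).
Aromatic: A. Total: 1.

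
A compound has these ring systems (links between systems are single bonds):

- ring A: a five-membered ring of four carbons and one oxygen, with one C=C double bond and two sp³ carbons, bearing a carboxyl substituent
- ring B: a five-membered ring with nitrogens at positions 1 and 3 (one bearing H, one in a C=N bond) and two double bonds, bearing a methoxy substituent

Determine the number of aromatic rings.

1

Ring A has two sp³ carbons, so it is not fully conjugated — not aromatic (2,3-dihydrofuran).
Ring B is planar and fully conjugated; 2 ring double bonds (4 π electrons) plus a heteroatom lone pair (2) give 6 π electrons. 6 = 4(1)+2, so ring B is aromatic (imidazole).
Aromatic: B. Total: 1.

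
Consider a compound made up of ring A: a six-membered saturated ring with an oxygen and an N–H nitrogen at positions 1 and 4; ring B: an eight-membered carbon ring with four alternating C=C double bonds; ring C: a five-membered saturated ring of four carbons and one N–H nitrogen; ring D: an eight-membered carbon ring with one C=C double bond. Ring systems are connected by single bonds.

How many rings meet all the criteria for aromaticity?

Ring A has only sp³ atoms, so it is not fully conjugated — not aromatic (morpholine).
Ring B has only sp² ring atoms; a planar conformation would have a fully conjugated π system of 8 electrons. But 8 = 4(2), which is 4n not 4n+2, so ring B is not aromatic (cyclooctatetraene) — cyclooctatetraene distorts into a non-planar tub to avoid antiaromaticity.
Ring C has only sp³ atoms, so it is not fully conjugated — not aromatic (pyrrolidine).
Ring D has six sp³ carbons, so it is not fully conjugated — not aromatic (cyclooctene).
No ring is aromatic. Total: 0.

0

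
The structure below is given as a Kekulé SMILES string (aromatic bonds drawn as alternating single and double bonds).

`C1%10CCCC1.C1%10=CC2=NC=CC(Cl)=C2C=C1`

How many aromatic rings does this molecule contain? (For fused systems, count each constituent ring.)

The SMILES encodes a five-membered saturated carbon ring; two fused six-membered rings, each with three alternating double bonds; one ring is all carbon and the other has one ring nitrogen.
The 5-membered ring has only sp³ atoms, so it is not fully conjugated — not aromatic (cyclopentane).
The fused 6/6-membered bicyclic (with one nitrogen) is a single π system with 10 sp² atoms and 10 π electrons from ring double bonds. 10 = 4(2)+2, so the system is aromatic and both rings count as aromatic (quinoline).
2 of the 3 rings are aromatic. Total: 2.

2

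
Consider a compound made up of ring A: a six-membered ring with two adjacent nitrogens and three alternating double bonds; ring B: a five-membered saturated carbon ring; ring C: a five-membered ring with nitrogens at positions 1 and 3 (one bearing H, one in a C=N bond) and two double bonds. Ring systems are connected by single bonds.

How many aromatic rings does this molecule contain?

Ring A has a continuous p-orbital overlap around the ring; 3 ring double bonds give 6 π electrons. Since 6 = 4n+2 (n=1), ring A is aromatic (pyridazine).
Ring B has only sp³ atoms, so it is not fully conjugated — not aromatic (cyclopentane).
Ring C is planar and fully conjugated; 2 ring double bonds (4 π electrons) plus a heteroatom lone pair (2) give 6 π electrons. 6 = 4(1)+2, so ring C is aromatic (imidazole).
Aromatic: A, C. Total: 2.

2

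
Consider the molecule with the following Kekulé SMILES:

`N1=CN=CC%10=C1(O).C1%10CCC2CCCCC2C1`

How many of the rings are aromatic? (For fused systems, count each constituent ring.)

1

The SMILES encodes a six-membered ring with nitrogens at positions 1 and 3 and three alternating double bonds; two fused six-membered saturated carbon rings.
The 6-membered ring with two nitrogens (1,3) has a continuous p-orbital overlap around the ring; 3 ring double bonds give 6 π electrons. That satisfies 4n+2 with n=1, so it is aromatic (pyrimidine).
The 6-membered ring has only sp³ atoms, so it is not fully conjugated — not aromatic (cyclohexane ring).
The second 6-membered ring has only sp³ atoms, so it is not fully conjugated — not aromatic (cyclohexane ring).
1 of the 3 rings is aromatic. Total: 1.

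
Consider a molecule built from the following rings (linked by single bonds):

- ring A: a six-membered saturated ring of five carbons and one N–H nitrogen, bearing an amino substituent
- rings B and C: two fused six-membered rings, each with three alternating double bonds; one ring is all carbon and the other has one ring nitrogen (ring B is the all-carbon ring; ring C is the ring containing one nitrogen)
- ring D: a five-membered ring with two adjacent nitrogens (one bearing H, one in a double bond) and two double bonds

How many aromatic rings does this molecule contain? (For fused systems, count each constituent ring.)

Ring A has only sp³ atoms, so it is not fully conjugated — not aromatic (piperidine).
Rings B and C form a fused bicyclic system (with one nitrogen) with 10 sp² atoms and 10 π electrons from ring double bonds. 10 = 4(2)+2, so the system is aromatic and both rings count as aromatic (quinoline).
Ring D has a continuous p-orbital overlap around the ring; 2 ring double bonds (4 π electrons) plus a heteroatom lone pair (2) give 6 π electrons. That satisfies 4n+2 with n=1, so ring D is aromatic (pyrazole).
Aromatic: B, C, D. Total: 3.

3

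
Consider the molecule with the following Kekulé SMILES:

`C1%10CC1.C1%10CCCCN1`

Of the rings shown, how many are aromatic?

The SMILES encodes a three-membered saturated carbon ring; a six-membered saturated ring of five carbons and one N–H nitrogen.
The 3-membered ring has only sp³ atoms, so it is not fully conjugated — not aromatic (cyclopropane).
The 6-membered ring with one N–H has only sp³ atoms, so it is not fully conjugated — not aromatic (piperidine).
None of the rings are aromatic. Total: 0.

0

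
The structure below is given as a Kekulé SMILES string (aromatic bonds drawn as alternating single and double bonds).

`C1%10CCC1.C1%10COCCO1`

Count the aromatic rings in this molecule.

The SMILES encodes a four-membered saturated carbon ring; a six-membered saturated ring with oxygens at positions 1 and 4.
The 4-membered ring has only sp³ atoms, so it is not fully conjugated — not aromatic (cyclobutane).
The 6-membered ring with two oxygens (1,4) has only sp³ atoms, so it is not fully conjugated — not aromatic (1,4-dioxane).
None of the rings are aromatic. Total: 0.

0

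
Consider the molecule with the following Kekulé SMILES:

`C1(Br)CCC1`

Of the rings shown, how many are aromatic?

0

The SMILES encodes a four-membered saturated carbon ring.
The 4-membered ring has only sp³ atoms, so it is not fully conjugated — not aromatic (cyclobutane).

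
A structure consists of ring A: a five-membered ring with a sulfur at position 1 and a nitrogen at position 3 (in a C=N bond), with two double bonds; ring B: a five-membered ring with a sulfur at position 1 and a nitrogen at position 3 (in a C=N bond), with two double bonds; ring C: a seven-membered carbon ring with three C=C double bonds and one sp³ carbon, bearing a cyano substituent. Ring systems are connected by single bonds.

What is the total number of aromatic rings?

2

Ring A is planar and fully conjugated; 2 ring double bonds (4 π electrons) plus a heteroatom lone pair (2) give 6 π electrons. Since 6 = 4n+2 (n=1), ring A is aromatic (thiazole).
Ring B is fully conjugated (every ring atom contributes a p orbital); 2 ring double bonds (4 π electrons) plus a heteroatom lone pair (2) give 6 π electrons. Since 6 = 4n+2 (n=1), ring B is aromatic (thiazole).
Ring C has one sp³ carbon, so it is not fully conjugated — not aromatic (cycloheptatriene).
Aromatic: A, B. Total: 2.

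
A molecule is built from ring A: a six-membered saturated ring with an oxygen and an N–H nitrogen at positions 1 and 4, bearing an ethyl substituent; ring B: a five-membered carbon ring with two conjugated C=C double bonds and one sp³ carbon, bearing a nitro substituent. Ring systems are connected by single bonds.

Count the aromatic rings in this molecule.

0

Ring A has only sp³ atoms, so it is not fully conjugated — not aromatic (morpholine).
Ring B has one sp³ carbon, so it is not fully conjugated — not aromatic (cyclopentadiene).
No ring is aromatic. Total: 0.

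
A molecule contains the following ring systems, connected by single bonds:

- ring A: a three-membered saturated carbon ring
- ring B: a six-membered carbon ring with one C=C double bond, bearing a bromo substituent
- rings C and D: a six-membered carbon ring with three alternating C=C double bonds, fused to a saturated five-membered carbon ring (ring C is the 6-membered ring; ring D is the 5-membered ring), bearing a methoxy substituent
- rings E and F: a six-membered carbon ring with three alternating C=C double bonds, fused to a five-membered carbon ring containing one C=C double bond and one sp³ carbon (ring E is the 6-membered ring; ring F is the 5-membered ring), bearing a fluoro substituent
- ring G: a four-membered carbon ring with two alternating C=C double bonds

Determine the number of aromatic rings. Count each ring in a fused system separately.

2

Ring A has only sp³ atoms, so it is not fully conjugated — not aromatic (cyclopropane).
Ring B has four sp³ carbons, so it is not fully conjugated — not aromatic (cyclohexene).
Ring C is planar and fully conjugated; 3 ring double bonds give 6 π electrons. 6 = 4(1)+2, so ring C is aromatic (benzene ring).
Ring D has three sp³ carbons, so it is not fully conjugated — not aromatic (cyclopentane ring).
Ring E has a continuous p-orbital overlap around the ring; 3 ring double bonds give 6 π electrons. Since 6 = 4n+2 (n=1), ring E is aromatic (benzene ring).
Ring F has one sp³ carbon, so it is not fully conjugated — not aromatic (cyclopentene ring).
Ring G has only sp² ring atoms; a planar conformation would have a fully conjugated π system of 4 electrons. But 4 = 4(1), which is 4n not 4n+2, so ring G is not aromatic (cyclobutadiene) — cyclobutadiene is antiaromatic and distorts to a rectangle.
Aromatic: C, E. Total: 2.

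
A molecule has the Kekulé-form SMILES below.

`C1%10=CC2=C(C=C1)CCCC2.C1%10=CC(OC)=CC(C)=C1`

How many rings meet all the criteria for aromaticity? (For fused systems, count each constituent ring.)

The SMILES encodes a six-membered carbon ring with three alternating C=C double bonds, fused to a saturated six-membered carbon ring; a six-membered carbon ring with three alternating C=C double bonds.
The 6-membered ring has a continuous p-orbital overlap around the ring; 3 ring double bonds give 6 π electrons. Since 6 = 4n+2 (n=1), it is aromatic (benzene ring).
The second 6-membered ring has four sp³ carbons, so it is not fully conjugated — not aromatic (cyclohexane ring).
The third 6-membered ring is fully conjugated (every ring atom contributes a p orbital); 3 ring double bonds give 6 π electrons. 6 = 4(1)+2, so it is aromatic (benzene).
2 of the 3 rings are aromatic. Total: 2.

2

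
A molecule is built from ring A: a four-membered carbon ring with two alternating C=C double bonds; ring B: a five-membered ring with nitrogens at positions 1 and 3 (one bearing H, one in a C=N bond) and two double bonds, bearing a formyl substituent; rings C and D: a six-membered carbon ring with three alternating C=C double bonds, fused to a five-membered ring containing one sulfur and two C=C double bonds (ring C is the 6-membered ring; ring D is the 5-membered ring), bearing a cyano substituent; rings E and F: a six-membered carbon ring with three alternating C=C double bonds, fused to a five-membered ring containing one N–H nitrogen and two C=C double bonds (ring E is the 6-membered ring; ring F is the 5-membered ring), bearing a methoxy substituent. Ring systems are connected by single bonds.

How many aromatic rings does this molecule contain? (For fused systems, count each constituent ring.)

5

Ring A has only sp² ring atoms; a planar conformation would have a fully conjugated π system of 4 electrons. But 4 = 4(1), which is 4n not 4n+2, so ring A is not aromatic (cyclobutadiene) — cyclobutadiene is antiaromatic and distorts to a rectangle.
Ring B has a continuous p-orbital overlap around the ring; 2 ring double bonds (4 π electrons) plus a heteroatom lone pair (2) give 6 π electrons. Since 6 = 4n+2 (n=1), ring B is aromatic (imidazole).
Rings C and D form a fused bicyclic system (with one sulfur) with 9 sp² atoms and 10 π electrons from ring double bonds plus a heteroatom lone pair. 10 = 4(2)+2, so the system is aromatic and both rings count as aromatic (benzothiophene).
Rings E and F form a fused bicyclic system (with one N–H) with 9 sp² atoms and 10 π electrons from ring double bonds plus a heteroatom lone pair. 10 = 4(2)+2, so the system is aromatic and both rings count as aromatic (indole).
Aromatic: B, C, D, E, F. Total: 5.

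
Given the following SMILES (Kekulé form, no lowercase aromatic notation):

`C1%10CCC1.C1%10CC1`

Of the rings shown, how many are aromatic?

The SMILES encodes a four-membered saturated carbon ring; a three-membered saturated carbon ring.
The 4-membered ring has only sp³ atoms, so it is not fully conjugated — not aromatic (cyclobutane).
The 3-membered ring has only sp³ atoms, so it is not fully conjugated — not aromatic (cyclopropane).
None of the rings are aromatic. Total: 0.

0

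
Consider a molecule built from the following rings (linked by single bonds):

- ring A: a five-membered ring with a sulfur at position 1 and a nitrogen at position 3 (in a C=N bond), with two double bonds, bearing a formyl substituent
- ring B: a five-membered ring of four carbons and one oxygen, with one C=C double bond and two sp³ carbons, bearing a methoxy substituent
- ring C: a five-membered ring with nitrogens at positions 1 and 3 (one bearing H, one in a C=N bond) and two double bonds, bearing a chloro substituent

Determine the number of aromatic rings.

2

Ring A is planar and fully conjugated; 2 ring double bonds (4 π electrons) plus a heteroatom lone pair (2) give 6 π electrons. 6 = 4(1)+2, so ring A is aromatic (thiazole).
Ring B has two sp³ carbons, so it is not fully conjugated — not aromatic (2,3-dihydrofuran).
Ring C is fully conjugated (every ring atom contributes a p orbital); 2 ring double bonds (4 π electrons) plus a heteroatom lone pair (2) give 6 π electrons. Since 6 = 4n+2 (n=1), ring C is aromatic (imidazole).
Aromatic: A, C. Total: 2.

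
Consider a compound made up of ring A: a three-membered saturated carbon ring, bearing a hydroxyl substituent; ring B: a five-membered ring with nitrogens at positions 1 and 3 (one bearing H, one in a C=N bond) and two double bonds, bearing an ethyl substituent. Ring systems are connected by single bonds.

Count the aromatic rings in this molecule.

Ring A has only sp³ atoms, so it is not fully conjugated — not aromatic (cyclopropane).
Ring B is fully conjugated (every ring atom contributes a p orbital); 2 ring double bonds (4 π electrons) plus a heteroatom lone pair (2) give 6 π electrons. That satisfies 4n+2 with n=1, so ring B is aromatic (imidazole).
Aromatic: B. Total: 1.

1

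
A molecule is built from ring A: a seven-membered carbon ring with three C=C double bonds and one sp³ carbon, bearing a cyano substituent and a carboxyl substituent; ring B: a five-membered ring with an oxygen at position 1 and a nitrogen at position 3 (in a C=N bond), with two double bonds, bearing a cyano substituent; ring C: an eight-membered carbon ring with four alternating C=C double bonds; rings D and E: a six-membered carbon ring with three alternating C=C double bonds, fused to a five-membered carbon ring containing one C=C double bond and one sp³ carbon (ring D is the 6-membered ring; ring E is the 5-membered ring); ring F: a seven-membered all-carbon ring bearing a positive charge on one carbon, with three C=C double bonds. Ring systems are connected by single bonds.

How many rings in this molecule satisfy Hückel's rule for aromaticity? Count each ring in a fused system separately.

3

Ring A has one sp³ carbon, so it is not fully conjugated — not aromatic (cycloheptatriene).
Ring B is planar and fully conjugated; 2 ring double bonds (4 π electrons) plus a heteroatom lone pair (2) give 6 π electrons. That satisfies 4n+2 with n=1, so ring B is aromatic (oxazole).
Ring C has only sp² ring atoms; a planar conformation would have a fully conjugated π system of 8 electrons. But 8 = 4(2), which is 4n not 4n+2, so ring C is not aromatic (cyclooctatetraene) — cyclooctatetraene distorts into a non-planar tub to avoid antiaromaticity.
Ring D has a continuous p-orbital overlap around the ring; 3 ring double bonds give 6 π electrons. 6 = 4(1)+2, so ring D is aromatic (benzene ring).
Ring E has one sp³ carbon, so it is not fully conjugated — not aromatic (cyclopentene ring).
Ring F is fully conjugated (every ring atom contributes a p orbital); 3 ring double bonds (6 π electrons) plus the carbocation's empty p orbital (0, but keeps the ring conjugated) give 6 π electrons. 6 = 4(1)+2, so ring F is aromatic (tropylium cation).
Aromatic: B, D, F. Total: 3.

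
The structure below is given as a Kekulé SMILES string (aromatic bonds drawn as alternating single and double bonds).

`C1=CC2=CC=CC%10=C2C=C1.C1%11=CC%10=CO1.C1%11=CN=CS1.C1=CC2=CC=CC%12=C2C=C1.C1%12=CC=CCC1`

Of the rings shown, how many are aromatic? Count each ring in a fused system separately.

6

The SMILES encodes two fused six-membered carbon rings, each with three alternating C=C double bonds; a five-membered ring of four carbons and one oxygen, with two C=C double bonds; a five-membered ring with a sulfur at position 1 and a nitrogen at position 3 (in a C=N bond), with two double bonds; two fused six-membered carbon rings, each with three alternating C=C double bonds; a six-membered carbon ring with two conjugated C=C double bonds and two sp³ carbons.
The fused 6/6-membered bicyclic is a single π system with 10 sp² atoms and 10 π electrons from ring double bonds. 10 = 4(2)+2, so the system is aromatic and both rings count as aromatic (naphthalene).
The 5-membered ring with one oxygen has a continuous p-orbital overlap around the ring; 2 ring double bonds (4 π electrons) plus a heteroatom lone pair (2) give 6 π electrons. Since 6 = 4n+2 (n=1), it is aromatic (furan).
The 5-membered ring with one sulfur and one =N– is fully conjugated (every ring atom contributes a p orbital); 2 ring double bonds (4 π electrons) plus a heteroatom lone pair (2) give 6 π electrons. 6 = 4(1)+2, so it is aromatic (thiazole).
The fused 6/6-membered bicyclic is a single π system with 10 sp² atoms and 10 π electrons from ring double bonds. 10 = 4(2)+2, so the system is aromatic and both rings count as aromatic (naphthalene).
The 6-membered ring has two sp³ carbons, so it is not fully conjugated — not aromatic (1,3-cyclohexadiene).
6 of the 7 rings are aromatic. Total: 6.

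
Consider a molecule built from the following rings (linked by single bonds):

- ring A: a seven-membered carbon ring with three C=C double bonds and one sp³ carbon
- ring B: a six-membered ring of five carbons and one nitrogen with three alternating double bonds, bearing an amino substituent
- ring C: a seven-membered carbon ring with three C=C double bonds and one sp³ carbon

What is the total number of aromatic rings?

1

Ring A has one sp³ carbon, so it is not fully conjugated — not aromatic (cycloheptatriene).
Ring B is fully conjugated (every ring atom contributes a p orbital); 3 ring double bonds give 6 π electrons. 6 = 4(1)+2, so ring B is aromatic (pyridine).
Ring C has one sp³ carbon, so it is not fully conjugated — not aromatic (cycloheptatriene).
Aromatic: B. Total: 1.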